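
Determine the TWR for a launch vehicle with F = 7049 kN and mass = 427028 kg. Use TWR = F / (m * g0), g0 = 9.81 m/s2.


TWR = 7049000 / (427028 * 9.81) = 1.68

1.68


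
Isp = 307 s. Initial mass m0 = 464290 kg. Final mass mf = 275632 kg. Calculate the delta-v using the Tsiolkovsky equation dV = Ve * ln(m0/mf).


Ve = 307 * 9.81 = 3011.67 m/s
dV = 3011.67 * ln(464290/275632) = 1570 m/s

1570 m/s


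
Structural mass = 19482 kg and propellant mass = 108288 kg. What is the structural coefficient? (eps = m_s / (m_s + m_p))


eps = 19482 / (19482 + 108288) = 0.1525

0.1525


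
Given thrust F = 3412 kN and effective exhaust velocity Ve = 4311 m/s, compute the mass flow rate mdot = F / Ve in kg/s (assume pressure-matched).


mdot = F / Ve = 3412000 / 4311 = 791.5 kg/s

791.5 kg/s


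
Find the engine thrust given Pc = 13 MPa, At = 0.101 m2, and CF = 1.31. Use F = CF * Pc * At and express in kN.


F = 1.31 * 13e6 * 0.101 = 1.7200e+06 N = 1720.0 kN

1720.0 kN


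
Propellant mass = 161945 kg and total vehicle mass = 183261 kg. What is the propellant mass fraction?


PMF = 161945 / 183261 = 0.884

0.884


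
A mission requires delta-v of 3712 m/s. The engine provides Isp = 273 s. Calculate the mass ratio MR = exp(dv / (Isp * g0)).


Ve = 273 * 9.81 = 2678.13 m/s
MR = exp(3712 / 2678.13) = 3.999

3.999


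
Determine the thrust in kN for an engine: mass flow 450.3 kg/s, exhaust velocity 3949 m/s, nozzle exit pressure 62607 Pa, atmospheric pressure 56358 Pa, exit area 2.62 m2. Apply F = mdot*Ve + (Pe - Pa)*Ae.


F = 450.3 * 3949 + (62607 - 56358) * 2.62 = 1.7946e+06 N = 1794.6 kN

1794.6 kN


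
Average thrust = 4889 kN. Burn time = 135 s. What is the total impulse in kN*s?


It = 4889 * 135 = 660015 kN*s

660015 kN*s


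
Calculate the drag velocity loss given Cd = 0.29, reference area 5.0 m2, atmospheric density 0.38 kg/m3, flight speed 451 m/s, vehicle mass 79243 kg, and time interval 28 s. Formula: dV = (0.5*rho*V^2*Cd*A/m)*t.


D = 0.5 * 0.38 * 451^2 * 0.29 * 5.0 = 56036.98 N
a = 56036.98 / 79243 = 0.7072 m/s2
dV = 0.7072 * 28 = 19.8 m/s

19.8 m/s


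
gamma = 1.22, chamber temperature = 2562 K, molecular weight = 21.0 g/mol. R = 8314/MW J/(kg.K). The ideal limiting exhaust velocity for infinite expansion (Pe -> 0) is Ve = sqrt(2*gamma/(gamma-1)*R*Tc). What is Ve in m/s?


R = 8314 / 21.0 = 395.9 J/(kg.K)
Ve = sqrt(2 * 1.22 / (1.22 - 1) * 395.9 * 2562) = 3354 m/s

3354 m/s


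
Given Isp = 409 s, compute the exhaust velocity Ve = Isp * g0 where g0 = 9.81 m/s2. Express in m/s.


Ve = Isp * g0 = 409 * 9.81 = 4012.3 m/s

4012.3 m/s


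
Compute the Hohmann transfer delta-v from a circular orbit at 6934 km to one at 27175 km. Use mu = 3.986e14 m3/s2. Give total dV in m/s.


V1 = sqrt(mu/r1) = 7581.88 m/s
dV1 = V1*(sqrt(2*r2/(r1+r2)) - 1) = 1988.79 m/s
V2 = sqrt(mu/r2) = 3829.87 m/s
dV2 = V2*(1 - sqrt(2*r1/(r1+r2))) = 1387.81 m/s
Total dV = 3377 m/s

3377 m/s


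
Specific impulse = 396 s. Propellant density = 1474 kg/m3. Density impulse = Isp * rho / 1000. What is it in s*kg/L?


rho*Isp = 396 * 1474 / 1000 = 584 s*kg/L

584 s*kg/L


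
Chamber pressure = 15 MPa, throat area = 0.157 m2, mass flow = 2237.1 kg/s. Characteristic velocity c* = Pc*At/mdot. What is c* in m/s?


c* = 15e6 * 0.157 / 2237.1 = 1053 m/s

1053 m/s


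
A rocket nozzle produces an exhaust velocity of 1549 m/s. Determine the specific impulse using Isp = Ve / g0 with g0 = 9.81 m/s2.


Isp = Ve / g0 = 1549 / 9.81 = 157.9 s

157.9 s


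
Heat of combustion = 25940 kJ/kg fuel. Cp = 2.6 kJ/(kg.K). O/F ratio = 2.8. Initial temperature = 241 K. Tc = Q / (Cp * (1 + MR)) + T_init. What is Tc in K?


Tc = 25940 / (2.6 * (1 + 2.8)) + 241 = 2867 K

2867 K


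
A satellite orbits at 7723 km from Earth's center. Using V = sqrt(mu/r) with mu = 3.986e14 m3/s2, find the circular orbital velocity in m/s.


V = sqrt(3.986e14 / 7723000) = 7184 m/s

7184 m/s


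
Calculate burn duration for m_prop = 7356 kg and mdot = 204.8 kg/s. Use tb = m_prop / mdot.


tb = 7356 / 204.8 = 35.9 s

35.9 s


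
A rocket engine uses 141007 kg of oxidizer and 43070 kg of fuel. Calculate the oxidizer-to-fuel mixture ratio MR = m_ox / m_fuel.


MR = 141007 / 43070 = 3.27

3.27


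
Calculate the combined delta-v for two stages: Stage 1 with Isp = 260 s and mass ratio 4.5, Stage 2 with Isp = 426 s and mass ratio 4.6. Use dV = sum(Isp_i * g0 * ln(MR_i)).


dV1 = 260 * 9.81 * ln(4.5) = 3836.3 m/s
dV2 = 426 * 9.81 * ln(4.6) = 6377.5 m/s
Total dV = 3836.3 + 6377.5 = 10213.8 m/s ~ 10214 m/s

10214 m/s


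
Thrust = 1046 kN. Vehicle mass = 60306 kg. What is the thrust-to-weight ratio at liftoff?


TWR = 1046000 / (60306 * 9.81) = 1.77

1.77


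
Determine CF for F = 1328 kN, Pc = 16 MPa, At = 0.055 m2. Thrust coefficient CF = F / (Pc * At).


CF = 1328000 / (16e6 * 0.055) = 1.51

1.51


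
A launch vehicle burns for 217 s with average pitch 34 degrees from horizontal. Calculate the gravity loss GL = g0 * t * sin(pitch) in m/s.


GL = 9.81 * 217 * sin(34 deg) = 1190 m/s

1190 m/s


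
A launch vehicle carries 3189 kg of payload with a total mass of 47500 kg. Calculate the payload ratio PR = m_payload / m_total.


PR = 3189 / 47500 = 0.0671

0.0671


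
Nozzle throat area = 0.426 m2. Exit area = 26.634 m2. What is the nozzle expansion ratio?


AR = 26.634 / 0.426 = 62.5

62.5


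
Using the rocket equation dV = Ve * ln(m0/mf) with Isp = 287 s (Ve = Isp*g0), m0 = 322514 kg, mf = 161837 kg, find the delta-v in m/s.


Ve = 287 * 9.81 = 2815.47 m/s
dV = 2815.47 * ln(322514/161837) = 1941 m/s

1941 m/s


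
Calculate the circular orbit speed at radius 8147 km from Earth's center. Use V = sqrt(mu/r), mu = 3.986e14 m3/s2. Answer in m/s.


V = sqrt(3.986e14 / 8147000) = 6995 m/s

6995 m/s


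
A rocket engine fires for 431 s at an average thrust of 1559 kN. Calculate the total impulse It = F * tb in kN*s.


It = 1559 * 431 = 671929 kN*s

671929 kN*s


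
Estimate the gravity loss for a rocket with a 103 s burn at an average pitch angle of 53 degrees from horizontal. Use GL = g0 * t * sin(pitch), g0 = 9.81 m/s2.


GL = 9.81 * 103 * sin(53 deg) = 807 m/s

807 m/s


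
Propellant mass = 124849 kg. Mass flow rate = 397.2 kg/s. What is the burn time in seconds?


tb = 124849 / 397.2 = 314.3 s

314.3 s


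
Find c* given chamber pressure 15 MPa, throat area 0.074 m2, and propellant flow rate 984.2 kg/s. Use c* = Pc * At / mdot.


c* = 15e6 * 0.074 / 984.2 = 1128 m/s

1128 m/s


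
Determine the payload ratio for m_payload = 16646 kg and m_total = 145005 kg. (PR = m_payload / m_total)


PR = 16646 / 145005 = 0.1148

0.1148


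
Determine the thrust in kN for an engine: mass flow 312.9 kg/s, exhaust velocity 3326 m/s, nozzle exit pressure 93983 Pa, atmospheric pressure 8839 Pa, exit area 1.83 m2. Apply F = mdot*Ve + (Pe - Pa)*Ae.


F = 312.9 * 3326 + (93983 - 8839) * 1.83 = 1.1965e+06 N = 1196.5 kN

1196.5 kN


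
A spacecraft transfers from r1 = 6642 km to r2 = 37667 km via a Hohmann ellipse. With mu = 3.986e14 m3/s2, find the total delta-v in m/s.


V1 = sqrt(mu/r1) = 7746.74 m/s
dV1 = V1*(sqrt(2*r2/(r1+r2)) - 1) = 2354.36 m/s
V2 = sqrt(mu/r2) = 3253.03 m/s
dV2 = V2*(1 - sqrt(2*r1/(r1+r2))) = 1471.86 m/s
Total dV = 3826 m/s

3826 m/s


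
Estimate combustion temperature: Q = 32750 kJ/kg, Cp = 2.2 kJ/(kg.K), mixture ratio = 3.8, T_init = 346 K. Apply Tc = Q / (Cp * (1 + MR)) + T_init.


Tc = 32750 / (2.2 * (1 + 3.8)) + 346 = 3447 K

3447 K


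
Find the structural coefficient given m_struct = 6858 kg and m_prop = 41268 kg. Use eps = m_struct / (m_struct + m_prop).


eps = 6858 / (6858 + 41268) = 0.1425

0.1425


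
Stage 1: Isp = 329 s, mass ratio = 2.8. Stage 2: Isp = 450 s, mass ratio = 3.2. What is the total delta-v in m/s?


dV1 = 329 * 9.81 * ln(2.8) = 3323.1 m/s
dV2 = 450 * 9.81 * ln(3.2) = 5134.7 m/s
Total dV = 3323.1 + 5134.7 = 8457.8 m/s ~ 8458 m/s

8458 m/s


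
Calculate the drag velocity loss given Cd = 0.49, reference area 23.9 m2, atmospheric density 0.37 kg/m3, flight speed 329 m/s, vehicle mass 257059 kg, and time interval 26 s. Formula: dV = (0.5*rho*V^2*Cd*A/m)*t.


D = 0.5 * 0.37 * 329^2 * 0.49 * 23.9 = 234507.91 N
a = 234507.91 / 257059 = 0.9123 m/s2
dV = 0.9123 * 26 = 23.7 m/s

23.7 m/s


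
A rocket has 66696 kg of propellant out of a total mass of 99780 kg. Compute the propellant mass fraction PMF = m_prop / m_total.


PMF = 66696 / 99780 = 0.668

0.668


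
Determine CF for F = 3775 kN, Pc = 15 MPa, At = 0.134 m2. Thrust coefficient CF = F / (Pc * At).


CF = 3775000 / (15e6 * 0.134) = 1.88

1.88


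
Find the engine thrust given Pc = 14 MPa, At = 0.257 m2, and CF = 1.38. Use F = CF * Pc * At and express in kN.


F = 1.38 * 14e6 * 0.257 = 4.9652e+06 N = 4965.2 kN

4965.2 kN


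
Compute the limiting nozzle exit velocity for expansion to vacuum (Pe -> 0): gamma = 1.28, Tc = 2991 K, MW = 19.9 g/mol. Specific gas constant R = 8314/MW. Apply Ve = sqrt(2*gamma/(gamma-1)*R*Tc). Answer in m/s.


R = 8314 / 19.9 = 417.79 J/(kg.K)
Ve = sqrt(2 * 1.28 / (1.28 - 1) * 417.79 * 2991) = 3380 m/s

3380 m/s


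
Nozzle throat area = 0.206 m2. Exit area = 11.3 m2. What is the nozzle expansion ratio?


AR = 11.3 / 0.206 = 54.9

54.9


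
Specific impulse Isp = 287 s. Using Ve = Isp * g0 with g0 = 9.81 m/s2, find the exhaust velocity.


Ve = Isp * g0 = 287 * 9.81 = 2815.5 m/s

2815.5 m/s


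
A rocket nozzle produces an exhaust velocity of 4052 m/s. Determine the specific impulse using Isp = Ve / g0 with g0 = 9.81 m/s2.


Isp = Ve / g0 = 4052 / 9.81 = 413.0 s

413.0 s


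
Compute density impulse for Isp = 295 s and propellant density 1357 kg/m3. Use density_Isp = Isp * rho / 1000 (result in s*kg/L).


rho*Isp = 295 * 1357 / 1000 = 400 s*kg/L

400 s*kg/L


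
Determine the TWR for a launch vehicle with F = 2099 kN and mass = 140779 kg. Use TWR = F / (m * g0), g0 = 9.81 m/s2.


TWR = 2099000 / (140779 * 9.81) = 1.52

1.52


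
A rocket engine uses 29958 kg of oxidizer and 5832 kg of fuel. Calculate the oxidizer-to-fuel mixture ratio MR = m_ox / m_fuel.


MR = 29958 / 5832 = 5.14

5.14


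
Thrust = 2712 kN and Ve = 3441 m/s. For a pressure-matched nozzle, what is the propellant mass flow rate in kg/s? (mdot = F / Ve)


mdot = F / Ve = 2712000 / 3441 = 788.1 kg/s

788.1 kg/s


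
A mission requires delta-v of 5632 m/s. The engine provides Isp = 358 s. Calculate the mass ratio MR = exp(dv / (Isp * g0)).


Ve = 358 * 9.81 = 3511.98 m/s
MR = exp(5632 / 3511.98) = 4.971

4.971


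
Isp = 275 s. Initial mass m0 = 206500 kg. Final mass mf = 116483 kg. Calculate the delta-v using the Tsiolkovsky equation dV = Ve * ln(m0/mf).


Ve = 275 * 9.81 = 2697.75 m/s
dV = 2697.75 * ln(206500/116483) = 1545 m/s

1545 m/s


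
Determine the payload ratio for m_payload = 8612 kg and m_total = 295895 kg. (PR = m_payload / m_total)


PR = 8612 / 295895 = 0.0291

0.0291


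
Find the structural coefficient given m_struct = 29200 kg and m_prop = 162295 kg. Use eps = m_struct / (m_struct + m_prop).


eps = 29200 / (29200 + 162295) = 0.1525

0.1525


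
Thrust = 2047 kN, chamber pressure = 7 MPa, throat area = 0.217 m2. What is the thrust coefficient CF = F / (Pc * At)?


CF = 2047000 / (7e6 * 0.217) = 1.35

1.35


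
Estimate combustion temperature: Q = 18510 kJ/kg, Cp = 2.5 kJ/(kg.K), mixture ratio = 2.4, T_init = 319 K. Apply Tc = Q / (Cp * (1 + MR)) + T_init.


Tc = 18510 / (2.5 * (1 + 2.4)) + 319 = 2497 K

2497 K


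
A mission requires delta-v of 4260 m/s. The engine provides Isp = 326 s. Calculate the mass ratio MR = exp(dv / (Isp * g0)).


Ve = 326 * 9.81 = 3198.06 m/s
MR = exp(4260 / 3198.06) = 3.789

3.789


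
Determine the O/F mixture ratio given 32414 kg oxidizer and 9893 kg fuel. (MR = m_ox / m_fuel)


MR = 32414 / 9893 = 3.28

3.28


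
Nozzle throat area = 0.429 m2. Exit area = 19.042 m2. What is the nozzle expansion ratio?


AR = 19.042 / 0.429 = 44.4

44.4


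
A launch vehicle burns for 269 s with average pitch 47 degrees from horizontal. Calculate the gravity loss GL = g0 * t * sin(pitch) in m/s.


GL = 9.81 * 269 * sin(47 deg) = 1930 m/s

1930 m/s


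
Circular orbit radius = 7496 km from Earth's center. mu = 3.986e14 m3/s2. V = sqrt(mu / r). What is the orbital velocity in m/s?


V = sqrt(3.986e14 / 7496000) = 7292 m/s

7292 m/s


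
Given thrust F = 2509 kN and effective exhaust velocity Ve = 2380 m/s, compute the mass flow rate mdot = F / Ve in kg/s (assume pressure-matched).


mdot = F / Ve = 2509000 / 2380 = 1054.2 kg/s

1054.2 kg/s


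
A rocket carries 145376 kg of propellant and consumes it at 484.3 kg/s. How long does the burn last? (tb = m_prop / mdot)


tb = 145376 / 484.3 = 300.2 s

300.2 s


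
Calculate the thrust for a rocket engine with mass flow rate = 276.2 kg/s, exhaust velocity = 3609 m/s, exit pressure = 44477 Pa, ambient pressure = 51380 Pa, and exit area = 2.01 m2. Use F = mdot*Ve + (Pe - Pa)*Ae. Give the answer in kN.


F = 276.2 * 3609 + (44477 - 51380) * 2.01 = 982931.0 N = 982.9 kN

982.9 kN


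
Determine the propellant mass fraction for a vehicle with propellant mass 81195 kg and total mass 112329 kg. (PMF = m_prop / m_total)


PMF = 81195 / 112329 = 0.723

0.723


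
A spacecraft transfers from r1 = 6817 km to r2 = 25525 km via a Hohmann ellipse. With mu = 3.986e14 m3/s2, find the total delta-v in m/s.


V1 = sqrt(mu/r1) = 7646.66 m/s
dV1 = V1*(sqrt(2*r2/(r1+r2)) - 1) = 1960.31 m/s
V2 = sqrt(mu/r2) = 3951.72 m/s
dV2 = V2*(1 - sqrt(2*r1/(r1+r2))) = 1385.97 m/s
Total dV = 3346 m/s

3346 m/s


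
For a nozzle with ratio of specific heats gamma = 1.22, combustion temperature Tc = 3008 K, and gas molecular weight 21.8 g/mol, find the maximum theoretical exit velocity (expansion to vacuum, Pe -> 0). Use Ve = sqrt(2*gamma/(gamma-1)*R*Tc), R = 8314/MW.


R = 8314 / 21.8 = 381.38 J/(kg.K)
Ve = sqrt(2 * 1.22 / (1.22 - 1) * 381.38 * 3008) = 3567 m/s

3567 m/s


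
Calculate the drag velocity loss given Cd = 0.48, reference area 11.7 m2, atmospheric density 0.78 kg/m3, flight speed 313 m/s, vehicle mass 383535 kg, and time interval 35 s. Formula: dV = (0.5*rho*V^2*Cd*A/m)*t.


D = 0.5 * 0.78 * 313^2 * 0.48 * 11.7 = 214575.62 N
a = 214575.62 / 383535 = 0.5595 m/s2
dV = 0.5595 * 35 = 19.6 m/s

19.6 m/s


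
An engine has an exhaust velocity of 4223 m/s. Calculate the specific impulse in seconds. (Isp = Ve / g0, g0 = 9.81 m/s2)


Isp = Ve / g0 = 4223 / 9.81 = 430.5 s

430.5 s


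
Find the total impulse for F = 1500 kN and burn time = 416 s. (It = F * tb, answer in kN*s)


It = 1500 * 416 = 624000 kN*s

624000 kN*s


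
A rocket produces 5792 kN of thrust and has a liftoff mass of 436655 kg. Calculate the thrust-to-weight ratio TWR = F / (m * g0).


TWR = 5792000 / (436655 * 9.81) = 1.35

1.35


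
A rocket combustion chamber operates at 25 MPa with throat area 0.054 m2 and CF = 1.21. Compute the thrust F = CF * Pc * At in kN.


F = 1.21 * 25e6 * 0.054 = 1.6335e+06 N = 1633.5 kN

1633.5 kN


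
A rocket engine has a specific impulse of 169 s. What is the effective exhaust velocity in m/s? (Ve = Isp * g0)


Ve = Isp * g0 = 169 * 9.81 = 1657.9 m/s

1657.9 m/s


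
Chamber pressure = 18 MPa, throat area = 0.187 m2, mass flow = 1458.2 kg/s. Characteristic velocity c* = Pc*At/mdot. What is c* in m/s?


c* = 18e6 * 0.187 / 1458.2 = 2308 m/s

2308 m/s


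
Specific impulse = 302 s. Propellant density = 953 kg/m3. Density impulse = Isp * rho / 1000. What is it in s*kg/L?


rho*Isp = 302 * 953 / 1000 = 288 s*kg/L

288 s*kg/L


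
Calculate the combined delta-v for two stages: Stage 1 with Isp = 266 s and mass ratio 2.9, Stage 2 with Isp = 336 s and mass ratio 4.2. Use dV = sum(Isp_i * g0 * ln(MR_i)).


dV1 = 266 * 9.81 * ln(2.9) = 2778.3 m/s
dV2 = 336 * 9.81 * ln(4.2) = 4730.3 m/s
Total dV = 2778.3 + 4730.3 = 7508.6 m/s ~ 7509 m/s

7509 m/s


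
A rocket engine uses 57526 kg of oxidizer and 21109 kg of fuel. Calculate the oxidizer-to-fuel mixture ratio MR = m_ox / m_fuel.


MR = 57526 / 21109 = 2.73

2.73


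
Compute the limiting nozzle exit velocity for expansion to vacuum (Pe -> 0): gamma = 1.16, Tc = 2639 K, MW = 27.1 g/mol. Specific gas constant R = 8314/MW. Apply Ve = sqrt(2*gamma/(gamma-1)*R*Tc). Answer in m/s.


R = 8314 / 27.1 = 306.79 J/(kg.K)
Ve = sqrt(2 * 1.16 / (1.16 - 1) * 306.79 * 2639) = 3426 m/s

3426 m/s


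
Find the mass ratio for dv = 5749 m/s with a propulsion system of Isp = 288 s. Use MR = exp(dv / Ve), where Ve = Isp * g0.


Ve = 288 * 9.81 = 2825.28 m/s
MR = exp(5749 / 2825.28) = 7.651

7.651


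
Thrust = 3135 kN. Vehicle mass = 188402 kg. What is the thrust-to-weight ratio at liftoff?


TWR = 3135000 / (188402 * 9.81) = 1.7

1.7


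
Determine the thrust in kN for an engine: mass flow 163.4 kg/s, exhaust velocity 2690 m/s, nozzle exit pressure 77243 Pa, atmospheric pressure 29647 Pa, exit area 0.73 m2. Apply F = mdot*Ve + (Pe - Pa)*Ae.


F = 163.4 * 2690 + (77243 - 29647) * 0.73 = 474291.0 N = 474.3 kN

474.3 kN


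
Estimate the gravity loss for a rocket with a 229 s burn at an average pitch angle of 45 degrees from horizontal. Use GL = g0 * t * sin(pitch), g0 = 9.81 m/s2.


GL = 9.81 * 229 * sin(45 deg) = 1589 m/s

1589 m/s


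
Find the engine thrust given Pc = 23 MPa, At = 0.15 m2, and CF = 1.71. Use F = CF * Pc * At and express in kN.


F = 1.71 * 23e6 * 0.15 = 5.8995e+06 N = 5899.5 kN

5899.5 kN


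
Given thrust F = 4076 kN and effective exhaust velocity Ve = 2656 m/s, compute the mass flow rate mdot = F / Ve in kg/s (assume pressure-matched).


mdot = F / Ve = 4076000 / 2656 = 1534.6 kg/s

1534.6 kg/s


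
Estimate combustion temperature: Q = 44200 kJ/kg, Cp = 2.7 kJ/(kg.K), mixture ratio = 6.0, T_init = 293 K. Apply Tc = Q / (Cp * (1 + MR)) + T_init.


Tc = 44200 / (2.7 * (1 + 6.0)) + 293 = 2632 K

2632 K


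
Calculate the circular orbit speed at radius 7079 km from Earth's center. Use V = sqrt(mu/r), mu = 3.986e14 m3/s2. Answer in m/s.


V = sqrt(3.986e14 / 7079000) = 7504 m/s

7504 m/s


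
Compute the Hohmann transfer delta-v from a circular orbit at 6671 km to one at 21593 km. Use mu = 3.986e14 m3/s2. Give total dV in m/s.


V1 = sqrt(mu/r1) = 7729.89 m/s
dV1 = V1*(sqrt(2*r2/(r1+r2)) - 1) = 1825.05 m/s
V2 = sqrt(mu/r2) = 4296.47 m/s
dV2 = V2*(1 - sqrt(2*r1/(r1+r2))) = 1344.55 m/s
Total dV = 3170 m/s

3170 m/s


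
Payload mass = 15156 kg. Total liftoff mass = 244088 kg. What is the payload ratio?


PR = 15156 / 244088 = 0.0621

0.0621


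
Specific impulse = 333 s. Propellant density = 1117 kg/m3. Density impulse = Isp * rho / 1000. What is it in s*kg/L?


rho*Isp = 333 * 1117 / 1000 = 372 s*kg/L

372 s*kg/L


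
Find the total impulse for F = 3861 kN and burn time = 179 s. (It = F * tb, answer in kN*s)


It = 3861 * 179 = 691119 kN*s

691119 kN*s


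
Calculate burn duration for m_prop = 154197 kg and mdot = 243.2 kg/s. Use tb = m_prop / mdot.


tb = 154197 / 243.2 = 634.0 s

634.0 s


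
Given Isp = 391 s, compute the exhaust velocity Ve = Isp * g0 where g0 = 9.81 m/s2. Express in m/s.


Ve = Isp * g0 = 391 * 9.81 = 3835.7 m/s

3835.7 m/s


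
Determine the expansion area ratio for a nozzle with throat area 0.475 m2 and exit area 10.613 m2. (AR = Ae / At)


AR = 10.613 / 0.475 = 22.3

22.3


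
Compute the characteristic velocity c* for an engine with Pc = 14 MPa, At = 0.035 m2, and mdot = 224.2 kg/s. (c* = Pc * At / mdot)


c* = 14e6 * 0.035 / 224.2 = 2186 m/s

2186 m/s


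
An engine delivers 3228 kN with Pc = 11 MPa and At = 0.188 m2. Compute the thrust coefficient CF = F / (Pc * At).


CF = 3228000 / (11e6 * 0.188) = 1.56

1.56


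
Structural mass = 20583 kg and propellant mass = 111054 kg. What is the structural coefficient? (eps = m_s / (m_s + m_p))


eps = 20583 / (20583 + 111054) = 0.1564

0.1564


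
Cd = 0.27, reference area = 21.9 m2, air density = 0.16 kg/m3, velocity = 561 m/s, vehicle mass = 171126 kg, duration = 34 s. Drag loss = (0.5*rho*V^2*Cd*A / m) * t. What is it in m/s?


D = 0.5 * 0.16 * 561^2 * 0.27 * 21.9 = 148875.62 N
a = 148875.62 / 171126 = 0.87 m/s2
dV = 0.87 * 34 = 29.6 m/s

29.6 m/s


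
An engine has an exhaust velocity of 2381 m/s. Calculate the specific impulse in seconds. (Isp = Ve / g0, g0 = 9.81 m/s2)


Isp = Ve / g0 = 2381 / 9.81 = 242.7 s

242.7 s


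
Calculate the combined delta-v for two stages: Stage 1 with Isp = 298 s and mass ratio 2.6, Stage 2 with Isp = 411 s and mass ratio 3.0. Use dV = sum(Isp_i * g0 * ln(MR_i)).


dV1 = 298 * 9.81 * ln(2.6) = 2793.3 m/s
dV2 = 411 * 9.81 * ln(3.0) = 4429.5 m/s
Total dV = 2793.3 + 4429.5 = 7222.8 m/s ~ 7223 m/s

7223 m/s


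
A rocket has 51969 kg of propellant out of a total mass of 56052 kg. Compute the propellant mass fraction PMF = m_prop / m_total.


PMF = 51969 / 56052 = 0.927

0.927


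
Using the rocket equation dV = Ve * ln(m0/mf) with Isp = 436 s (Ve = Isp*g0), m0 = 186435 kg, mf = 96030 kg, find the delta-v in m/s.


Ve = 436 * 9.81 = 4277.16 m/s
dV = 4277.16 * ln(186435/96030) = 2838 m/s

2838 m/s


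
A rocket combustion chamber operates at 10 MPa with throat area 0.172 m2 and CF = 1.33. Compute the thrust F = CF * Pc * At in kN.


F = 1.33 * 10e6 * 0.172 = 2.2876e+06 N = 2287.6 kN

2287.6 kN


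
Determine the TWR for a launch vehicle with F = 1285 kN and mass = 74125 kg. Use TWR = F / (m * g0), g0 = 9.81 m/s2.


TWR = 1285000 / (74125 * 9.81) = 1.77

1.77


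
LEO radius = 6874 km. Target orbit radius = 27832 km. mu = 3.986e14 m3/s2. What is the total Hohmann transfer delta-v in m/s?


V1 = sqrt(mu/r1) = 7614.89 m/s
dV1 = V1*(sqrt(2*r2/(r1+r2)) - 1) = 2028.92 m/s
V2 = sqrt(mu/r2) = 3784.39 m/s
dV2 = V2*(1 - sqrt(2*r1/(r1+r2))) = 1402.55 m/s
Total dV = 3431 m/s

3431 m/s


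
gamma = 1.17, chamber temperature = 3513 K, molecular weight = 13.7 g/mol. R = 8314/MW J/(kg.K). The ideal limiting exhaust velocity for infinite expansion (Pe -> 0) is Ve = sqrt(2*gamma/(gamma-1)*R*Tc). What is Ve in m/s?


R = 8314 / 13.7 = 606.86 J/(kg.K)
Ve = sqrt(2 * 1.17 / (1.17 - 1) * 606.86 * 3513) = 5417 m/s

5417 m/s


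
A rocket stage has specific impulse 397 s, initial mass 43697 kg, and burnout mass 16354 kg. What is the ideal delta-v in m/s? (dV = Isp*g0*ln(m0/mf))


Ve = 397 * 9.81 = 3894.57 m/s
dV = 3894.57 * ln(43697/16354) = 3828 m/s

3828 m/s


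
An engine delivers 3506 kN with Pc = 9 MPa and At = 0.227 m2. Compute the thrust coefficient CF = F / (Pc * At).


CF = 3506000 / (9e6 * 0.227) = 1.72

1.72


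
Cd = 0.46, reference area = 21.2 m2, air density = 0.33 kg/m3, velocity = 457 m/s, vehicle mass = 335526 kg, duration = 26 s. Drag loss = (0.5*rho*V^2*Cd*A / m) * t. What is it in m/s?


D = 0.5 * 0.33 * 457^2 * 0.46 * 21.2 = 336054.75 N
a = 336054.75 / 335526 = 1.0016 m/s2
dV = 1.0016 * 26 = 26.0 m/s

26.0 m/s


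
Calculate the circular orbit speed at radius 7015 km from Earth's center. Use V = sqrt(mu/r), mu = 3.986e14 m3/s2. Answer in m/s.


V = sqrt(3.986e14 / 7015000) = 7538 m/s

7538 m/s


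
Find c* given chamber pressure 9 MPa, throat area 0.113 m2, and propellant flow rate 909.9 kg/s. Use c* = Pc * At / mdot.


c* = 9e6 * 0.113 / 909.9 = 1118 m/s

1118 m/s


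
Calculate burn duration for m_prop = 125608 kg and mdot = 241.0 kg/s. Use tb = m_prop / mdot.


tb = 125608 / 241.0 = 521.2 s

521.2 s


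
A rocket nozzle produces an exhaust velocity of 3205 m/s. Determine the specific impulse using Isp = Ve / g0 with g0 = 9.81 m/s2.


Isp = Ve / g0 = 3205 / 9.81 = 326.7 s

326.7 s


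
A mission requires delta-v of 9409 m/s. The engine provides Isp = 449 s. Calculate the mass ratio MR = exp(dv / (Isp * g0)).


Ve = 449 * 9.81 = 4404.69 m/s
MR = exp(9409 / 4404.69) = 8.467

8.467


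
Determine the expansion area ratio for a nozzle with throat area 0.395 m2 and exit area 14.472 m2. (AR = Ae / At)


AR = 14.472 / 0.395 = 36.6

36.6


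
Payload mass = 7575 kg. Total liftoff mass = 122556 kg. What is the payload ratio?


PR = 7575 / 122556 = 0.0618

0.0618


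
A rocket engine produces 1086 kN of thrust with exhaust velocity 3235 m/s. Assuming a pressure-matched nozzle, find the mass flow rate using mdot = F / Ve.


mdot = F / Ve = 1086000 / 3235 = 335.7 kg/s

335.7 kg/s


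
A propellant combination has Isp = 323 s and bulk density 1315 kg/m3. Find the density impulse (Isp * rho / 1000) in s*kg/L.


rho*Isp = 323 * 1315 / 1000 = 425 s*kg/L

425 s*kg/L


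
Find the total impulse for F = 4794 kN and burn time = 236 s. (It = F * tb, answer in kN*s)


It = 4794 * 236 = 1131384 kN*s

1131384 kN*s


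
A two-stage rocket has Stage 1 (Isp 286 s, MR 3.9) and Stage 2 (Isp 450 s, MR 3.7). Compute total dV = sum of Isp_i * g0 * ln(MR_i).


dV1 = 286 * 9.81 * ln(3.9) = 3818.4 m/s
dV2 = 450 * 9.81 * ln(3.7) = 5775.6 m/s
Total dV = 3818.4 + 5775.6 = 9594.0 m/s ~ 9594 m/s

9594 m/s


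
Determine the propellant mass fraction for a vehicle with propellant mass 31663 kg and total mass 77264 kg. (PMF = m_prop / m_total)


PMF = 31663 / 77264 = 0.41

0.41


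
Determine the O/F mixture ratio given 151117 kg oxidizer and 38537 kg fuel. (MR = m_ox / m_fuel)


MR = 151117 / 38537 = 3.92

3.92


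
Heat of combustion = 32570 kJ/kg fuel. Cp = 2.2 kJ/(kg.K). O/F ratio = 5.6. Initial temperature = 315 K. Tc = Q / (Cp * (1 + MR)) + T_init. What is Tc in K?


Tc = 32570 / (2.2 * (1 + 5.6)) + 315 = 2558 K

2558 K


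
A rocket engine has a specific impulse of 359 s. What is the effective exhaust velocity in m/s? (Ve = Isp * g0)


Ve = Isp * g0 = 359 * 9.81 = 3521.8 m/s

3521.8 m/s


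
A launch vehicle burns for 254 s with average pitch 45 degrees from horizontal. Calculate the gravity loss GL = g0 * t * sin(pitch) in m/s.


GL = 9.81 * 254 * sin(45 deg) = 1762 m/s

1762 m/s


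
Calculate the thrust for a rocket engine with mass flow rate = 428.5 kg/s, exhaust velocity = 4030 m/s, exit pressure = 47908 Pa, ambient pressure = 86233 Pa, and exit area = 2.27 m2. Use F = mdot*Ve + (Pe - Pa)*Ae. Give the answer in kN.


F = 428.5 * 4030 + (47908 - 86233) * 2.27 = 1.6399e+06 N = 1639.9 kN

1639.9 kN


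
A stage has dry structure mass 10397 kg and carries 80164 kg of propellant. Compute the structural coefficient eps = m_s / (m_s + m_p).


eps = 10397 / (10397 + 80164) = 0.1148

0.1148


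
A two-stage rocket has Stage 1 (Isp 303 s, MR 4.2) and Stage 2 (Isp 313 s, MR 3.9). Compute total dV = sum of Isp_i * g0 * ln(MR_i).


dV1 = 303 * 9.81 * ln(4.2) = 4265.7 m/s
dV2 = 313 * 9.81 * ln(3.9) = 4178.9 m/s
Total dV = 4265.7 + 4178.9 = 8444.6 m/s ~ 8445 m/s

8445 m/s


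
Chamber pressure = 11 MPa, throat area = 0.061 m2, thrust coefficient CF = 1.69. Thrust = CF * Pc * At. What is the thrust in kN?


F = 1.69 * 11e6 * 0.061 = 1.1340e+06 N = 1134.0 kN

1134.0 kN


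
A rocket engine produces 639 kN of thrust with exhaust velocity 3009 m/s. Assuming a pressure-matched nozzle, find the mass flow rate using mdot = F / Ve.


mdot = F / Ve = 639000 / 3009 = 212.4 kg/s

212.4 kg/s


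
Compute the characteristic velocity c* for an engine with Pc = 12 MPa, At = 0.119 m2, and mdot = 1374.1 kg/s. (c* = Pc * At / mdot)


c* = 12e6 * 0.119 / 1374.1 = 1039 m/s

1039 m/s


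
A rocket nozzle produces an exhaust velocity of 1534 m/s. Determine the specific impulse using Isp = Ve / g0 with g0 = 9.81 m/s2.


Isp = Ve / g0 = 1534 / 9.81 = 156.4 s

156.4 s


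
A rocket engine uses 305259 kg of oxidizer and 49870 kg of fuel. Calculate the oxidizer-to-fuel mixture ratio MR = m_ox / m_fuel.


MR = 305259 / 49870 = 6.12

6.12


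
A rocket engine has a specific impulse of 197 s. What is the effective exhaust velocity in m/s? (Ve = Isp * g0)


Ve = Isp * g0 = 197 * 9.81 = 1932.6 m/s

1932.6 m/s


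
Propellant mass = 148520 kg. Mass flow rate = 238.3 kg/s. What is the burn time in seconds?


tb = 148520 / 238.3 = 623.2 s

623.2 s


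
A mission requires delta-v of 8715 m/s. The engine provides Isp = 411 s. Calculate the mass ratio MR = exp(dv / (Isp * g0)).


Ve = 411 * 9.81 = 4031.91 m/s
MR = exp(8715 / 4031.91) = 8.684

8.684


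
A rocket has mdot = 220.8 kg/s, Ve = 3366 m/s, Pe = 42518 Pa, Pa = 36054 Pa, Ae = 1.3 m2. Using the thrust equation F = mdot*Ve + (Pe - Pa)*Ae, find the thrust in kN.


F = 220.8 * 3366 + (42518 - 36054) * 1.3 = 751616.0 N = 751.6 kN

751.6 kN


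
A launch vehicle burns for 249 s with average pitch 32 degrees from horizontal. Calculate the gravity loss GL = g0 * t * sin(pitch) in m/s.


GL = 9.81 * 249 * sin(32 deg) = 1294 m/s

1294 m/s


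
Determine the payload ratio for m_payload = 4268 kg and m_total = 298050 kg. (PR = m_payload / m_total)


PR = 4268 / 298050 = 0.0143

0.0143


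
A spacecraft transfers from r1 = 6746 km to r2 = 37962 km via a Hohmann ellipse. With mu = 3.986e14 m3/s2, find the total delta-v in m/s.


V1 = sqrt(mu/r1) = 7686.8 m/s
dV1 = V1*(sqrt(2*r2/(r1+r2)) - 1) = 2330.31 m/s
V2 = sqrt(mu/r2) = 3240.37 m/s
dV2 = V2*(1 - sqrt(2*r1/(r1+r2))) = 1460.29 m/s
Total dV = 3791 m/s

3791 m/s


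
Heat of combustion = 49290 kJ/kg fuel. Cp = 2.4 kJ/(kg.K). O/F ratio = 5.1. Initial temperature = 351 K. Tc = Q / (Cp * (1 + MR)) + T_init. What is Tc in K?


Tc = 49290 / (2.4 * (1 + 5.1)) + 351 = 3718 K

3718 K


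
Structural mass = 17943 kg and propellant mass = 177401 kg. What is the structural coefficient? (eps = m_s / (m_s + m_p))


eps = 17943 / (17943 + 177401) = 0.0919

0.0919


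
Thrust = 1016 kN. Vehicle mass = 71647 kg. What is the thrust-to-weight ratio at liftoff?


TWR = 1016000 / (71647 * 9.81) = 1.45

1.45


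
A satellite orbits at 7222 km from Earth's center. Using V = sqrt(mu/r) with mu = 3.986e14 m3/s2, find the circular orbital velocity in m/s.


V = sqrt(3.986e14 / 7222000) = 7429 m/s

7429 m/s


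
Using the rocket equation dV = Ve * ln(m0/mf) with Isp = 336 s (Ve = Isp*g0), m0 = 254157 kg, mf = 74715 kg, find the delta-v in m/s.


Ve = 336 * 9.81 = 3296.16 m/s
dV = 3296.16 * ln(254157/74715) = 4035 m/s

4035 m/s


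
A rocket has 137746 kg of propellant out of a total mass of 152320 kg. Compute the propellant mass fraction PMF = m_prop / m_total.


PMF = 137746 / 152320 = 0.904

0.904


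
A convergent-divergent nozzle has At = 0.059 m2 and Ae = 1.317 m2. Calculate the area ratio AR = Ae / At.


AR = 1.317 / 0.059 = 22.3

22.3


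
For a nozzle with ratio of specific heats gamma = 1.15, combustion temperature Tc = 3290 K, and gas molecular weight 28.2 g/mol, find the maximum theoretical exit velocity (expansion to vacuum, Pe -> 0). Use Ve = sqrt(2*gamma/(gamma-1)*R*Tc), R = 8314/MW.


R = 8314 / 28.2 = 294.82 J/(kg.K)
Ve = sqrt(2 * 1.15 / (1.15 - 1) * 294.82 * 3290) = 3857 m/s

3857 m/s


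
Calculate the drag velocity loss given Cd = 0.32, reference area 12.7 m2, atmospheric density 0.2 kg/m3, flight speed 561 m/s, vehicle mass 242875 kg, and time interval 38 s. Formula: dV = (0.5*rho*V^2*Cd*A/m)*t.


D = 0.5 * 0.2 * 561^2 * 0.32 * 12.7 = 127902.61 N
a = 127902.61 / 242875 = 0.5266 m/s2
dV = 0.5266 * 38 = 20.0 m/s

20.0 m/s


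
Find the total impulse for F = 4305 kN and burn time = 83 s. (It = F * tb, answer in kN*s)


It = 4305 * 83 = 357315 kN*s

357315 kN*s


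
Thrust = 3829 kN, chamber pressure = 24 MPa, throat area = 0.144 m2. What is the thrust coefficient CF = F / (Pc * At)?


CF = 3829000 / (24e6 * 0.144) = 1.11

1.11


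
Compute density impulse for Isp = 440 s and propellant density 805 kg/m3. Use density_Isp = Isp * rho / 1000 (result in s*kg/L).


rho*Isp = 440 * 805 / 1000 = 354 s*kg/L

354 s*kg/L


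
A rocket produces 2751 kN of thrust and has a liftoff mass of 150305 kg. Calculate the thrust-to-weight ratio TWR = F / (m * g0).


TWR = 2751000 / (150305 * 9.81) = 1.87

1.87


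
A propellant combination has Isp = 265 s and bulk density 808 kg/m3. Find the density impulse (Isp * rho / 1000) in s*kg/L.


rho*Isp = 265 * 808 / 1000 = 214 s*kg/L

214 s*kg/L


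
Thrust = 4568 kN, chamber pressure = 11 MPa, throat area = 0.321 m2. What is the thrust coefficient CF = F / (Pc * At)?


CF = 4568000 / (11e6 * 0.321) = 1.29

1.29


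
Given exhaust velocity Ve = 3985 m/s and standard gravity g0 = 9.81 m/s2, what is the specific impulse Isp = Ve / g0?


Isp = Ve / g0 = 3985 / 9.81 = 406.2 s

406.2 s


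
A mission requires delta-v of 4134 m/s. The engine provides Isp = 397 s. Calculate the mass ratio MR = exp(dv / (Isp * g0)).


Ve = 397 * 9.81 = 3894.57 m/s
MR = exp(4134 / 3894.57) = 2.891

2.891


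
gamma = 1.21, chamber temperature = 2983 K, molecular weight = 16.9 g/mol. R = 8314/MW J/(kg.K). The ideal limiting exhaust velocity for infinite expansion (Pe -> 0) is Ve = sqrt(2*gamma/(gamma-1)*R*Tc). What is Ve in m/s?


R = 8314 / 16.9 = 491.95 J/(kg.K)
Ve = sqrt(2 * 1.21 / (1.21 - 1) * 491.95 * 2983) = 4112 m/s

4112 m/s


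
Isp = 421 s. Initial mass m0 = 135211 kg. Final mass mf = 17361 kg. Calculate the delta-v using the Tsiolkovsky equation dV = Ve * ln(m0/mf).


Ve = 421 * 9.81 = 4130.01 m/s
dV = 4130.01 * ln(135211/17361) = 8477 m/s

8477 m/s


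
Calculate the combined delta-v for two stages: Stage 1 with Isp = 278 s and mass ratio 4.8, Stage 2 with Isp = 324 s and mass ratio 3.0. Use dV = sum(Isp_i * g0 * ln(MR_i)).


dV1 = 278 * 9.81 * ln(4.8) = 4277.9 m/s
dV2 = 324 * 9.81 * ln(3.0) = 3491.9 m/s
Total dV = 4277.9 + 3491.9 = 7769.8 m/s ~ 7770 m/s

7770 m/s


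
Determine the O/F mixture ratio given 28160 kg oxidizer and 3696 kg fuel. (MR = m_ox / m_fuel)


MR = 28160 / 3696 = 7.62

7.62


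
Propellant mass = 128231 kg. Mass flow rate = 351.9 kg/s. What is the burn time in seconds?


tb = 128231 / 351.9 = 364.4 s

364.4 s


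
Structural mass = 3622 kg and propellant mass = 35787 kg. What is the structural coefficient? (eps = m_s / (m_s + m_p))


eps = 3622 / (3622 + 35787) = 0.0919

0.0919


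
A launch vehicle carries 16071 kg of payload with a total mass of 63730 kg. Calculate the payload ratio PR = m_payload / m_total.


PR = 16071 / 63730 = 0.2522

0.2522


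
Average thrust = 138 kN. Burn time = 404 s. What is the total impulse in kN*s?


It = 138 * 404 = 55752 kN*s

55752 kN*s


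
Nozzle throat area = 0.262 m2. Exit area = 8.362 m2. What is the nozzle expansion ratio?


AR = 8.362 / 0.262 = 31.9

31.9


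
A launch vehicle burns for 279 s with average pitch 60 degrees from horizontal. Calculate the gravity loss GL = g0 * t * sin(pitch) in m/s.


GL = 9.81 * 279 * sin(60 deg) = 2370 m/s

2370 m/s


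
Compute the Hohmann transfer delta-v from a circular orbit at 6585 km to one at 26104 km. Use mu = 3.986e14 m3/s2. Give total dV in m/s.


V1 = sqrt(mu/r1) = 7780.2 m/s
dV1 = V1*(sqrt(2*r2/(r1+r2)) - 1) = 2052.18 m/s
V2 = sqrt(mu/r2) = 3907.65 m/s
dV2 = V2*(1 - sqrt(2*r1/(r1+r2))) = 1427.33 m/s
Total dV = 3480 m/s

3480 m/s


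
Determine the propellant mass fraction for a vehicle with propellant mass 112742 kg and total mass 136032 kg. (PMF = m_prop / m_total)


PMF = 112742 / 136032 = 0.829

0.829


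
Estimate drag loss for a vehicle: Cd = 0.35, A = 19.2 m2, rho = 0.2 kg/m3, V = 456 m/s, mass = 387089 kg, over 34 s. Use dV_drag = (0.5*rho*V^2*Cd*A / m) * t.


D = 0.5 * 0.2 * 456^2 * 0.35 * 19.2 = 139732.99 N
a = 139732.99 / 387089 = 0.361 m/s2
dV = 0.361 * 34 = 12.3 m/s

12.3 m/s


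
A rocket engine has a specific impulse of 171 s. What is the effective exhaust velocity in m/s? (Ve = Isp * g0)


Ve = Isp * g0 = 171 * 9.81 = 1677.5 m/s

1677.5 m/s


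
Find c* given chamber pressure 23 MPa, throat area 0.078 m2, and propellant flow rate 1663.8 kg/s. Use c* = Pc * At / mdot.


c* = 23e6 * 0.078 / 1663.8 = 1078 m/s

1078 m/s


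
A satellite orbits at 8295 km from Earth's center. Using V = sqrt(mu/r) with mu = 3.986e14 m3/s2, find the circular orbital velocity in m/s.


V = sqrt(3.986e14 / 8295000) = 6932 m/s

6932 m/s


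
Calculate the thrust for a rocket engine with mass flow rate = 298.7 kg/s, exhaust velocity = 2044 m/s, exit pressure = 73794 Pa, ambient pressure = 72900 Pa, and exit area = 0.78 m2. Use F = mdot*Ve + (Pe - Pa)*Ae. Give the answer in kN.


F = 298.7 * 2044 + (73794 - 72900) * 0.78 = 611240.0 N = 611.2 kN

611.2 kN


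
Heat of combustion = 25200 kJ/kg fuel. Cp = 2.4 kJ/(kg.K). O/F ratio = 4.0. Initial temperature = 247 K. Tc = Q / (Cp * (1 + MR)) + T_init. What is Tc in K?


Tc = 25200 / (2.4 * (1 + 4.0)) + 247 = 2347 K

2347 K


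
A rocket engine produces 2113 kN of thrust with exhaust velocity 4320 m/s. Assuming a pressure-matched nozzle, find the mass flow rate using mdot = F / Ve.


mdot = F / Ve = 2113000 / 4320 = 489.1 kg/s

489.1 kg/s


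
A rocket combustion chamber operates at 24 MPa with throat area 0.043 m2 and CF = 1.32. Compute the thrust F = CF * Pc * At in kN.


F = 1.32 * 24e6 * 0.043 = 1.3622e+06 N = 1362.2 kN

1362.2 kN


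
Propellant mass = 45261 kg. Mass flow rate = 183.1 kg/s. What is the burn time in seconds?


tb = 45261 / 183.1 = 247.2 s

247.2 s


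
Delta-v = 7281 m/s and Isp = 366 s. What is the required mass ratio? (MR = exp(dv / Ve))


Ve = 366 * 9.81 = 3590.46 m/s
MR = exp(7281 / 3590.46) = 7.598

7.598


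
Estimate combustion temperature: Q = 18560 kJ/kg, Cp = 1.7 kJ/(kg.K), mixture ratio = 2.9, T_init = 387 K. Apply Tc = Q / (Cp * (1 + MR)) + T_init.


Tc = 18560 / (1.7 * (1 + 2.9)) + 387 = 3186 K

3186 K


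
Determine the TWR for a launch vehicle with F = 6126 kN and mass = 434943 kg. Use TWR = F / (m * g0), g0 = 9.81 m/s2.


TWR = 6126000 / (434943 * 9.81) = 1.44

1.44


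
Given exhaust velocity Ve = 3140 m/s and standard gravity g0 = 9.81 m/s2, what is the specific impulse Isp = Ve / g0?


Isp = Ve / g0 = 3140 / 9.81 = 320.1 s

320.1 s


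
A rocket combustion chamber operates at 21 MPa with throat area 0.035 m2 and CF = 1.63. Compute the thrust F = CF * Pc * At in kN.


F = 1.63 * 21e6 * 0.035 = 1.1980e+06 N = 1198.0 kN

1198.0 kN


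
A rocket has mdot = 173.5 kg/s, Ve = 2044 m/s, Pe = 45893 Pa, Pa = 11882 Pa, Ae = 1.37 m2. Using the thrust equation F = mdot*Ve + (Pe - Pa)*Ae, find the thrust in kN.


F = 173.5 * 2044 + (45893 - 11882) * 1.37 = 401229.0 N = 401.2 kN

401.2 kN


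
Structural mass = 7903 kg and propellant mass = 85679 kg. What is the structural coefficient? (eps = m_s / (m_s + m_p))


eps = 7903 / (7903 + 85679) = 0.0845

0.0845


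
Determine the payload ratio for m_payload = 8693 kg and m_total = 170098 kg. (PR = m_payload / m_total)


PR = 8693 / 170098 = 0.0511

0.0511


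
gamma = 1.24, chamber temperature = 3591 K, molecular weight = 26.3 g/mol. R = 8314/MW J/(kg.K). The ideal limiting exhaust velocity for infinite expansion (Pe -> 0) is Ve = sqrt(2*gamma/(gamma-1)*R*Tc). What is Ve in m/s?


R = 8314 / 26.3 = 316.12 J/(kg.K)
Ve = sqrt(2 * 1.24 / (1.24 - 1) * 316.12 * 3591) = 3425 m/s

3425 m/s


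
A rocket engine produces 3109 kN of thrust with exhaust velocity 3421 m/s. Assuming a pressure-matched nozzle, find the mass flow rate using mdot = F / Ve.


mdot = F / Ve = 3109000 / 3421 = 908.8 kg/s

908.8 kg/s


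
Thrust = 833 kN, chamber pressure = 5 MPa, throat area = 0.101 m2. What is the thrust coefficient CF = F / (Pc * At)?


CF = 833000 / (5e6 * 0.101) = 1.65

1.65
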